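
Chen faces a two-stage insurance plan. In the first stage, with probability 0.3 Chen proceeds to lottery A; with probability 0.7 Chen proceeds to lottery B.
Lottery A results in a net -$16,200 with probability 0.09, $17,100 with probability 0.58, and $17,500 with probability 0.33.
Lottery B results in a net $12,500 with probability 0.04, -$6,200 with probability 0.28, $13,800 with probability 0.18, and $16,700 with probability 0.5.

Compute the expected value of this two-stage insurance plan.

EV(A) = 0.09 × (-16200) + 0.58 × 17100 + 0.33 × 17500 = -1458 + 9918 + 5775 = 14235
EV(B) = 0.04 × 12500 + 0.28 × (-6200) + 0.18 × 13800 + 0.5 × 16700 = 500 − 1736 + 2484 + 8350 = 9598
Overall = 0.3 × 14235 + 0.7 × 9598 = 4270.5 + 6718.6 = 10989.1

$10,989.10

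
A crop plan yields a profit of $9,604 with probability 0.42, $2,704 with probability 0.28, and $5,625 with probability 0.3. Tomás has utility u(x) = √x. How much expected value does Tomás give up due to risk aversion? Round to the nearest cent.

E[u] = 0.42·√9604 + 0.28·√2704 + 0.3·√5625 = 0.42·98 + 0.28·52 + 0.3·75 = 78.22
CE = (78.22)² = 6118.3684
Risk premium = EV − CE = 6478.3 − 6118.3684 = 359.9316

$359.93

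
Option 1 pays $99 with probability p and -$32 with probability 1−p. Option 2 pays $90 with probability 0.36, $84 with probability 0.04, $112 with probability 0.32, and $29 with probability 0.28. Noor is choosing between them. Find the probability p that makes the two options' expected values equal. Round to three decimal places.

EV(Option 2) = 0.36 × 90 + 0.04 × 84 + 0.32 × 112 + 0.28 × 29 = 32.4 + 3.36 + 35.84 + 8.12 = 79.72
p·99 + (1−p)·(-32) = 79.72
131p − 32 = 79.72
p = (79.72 + 32) / 131

p = 0.853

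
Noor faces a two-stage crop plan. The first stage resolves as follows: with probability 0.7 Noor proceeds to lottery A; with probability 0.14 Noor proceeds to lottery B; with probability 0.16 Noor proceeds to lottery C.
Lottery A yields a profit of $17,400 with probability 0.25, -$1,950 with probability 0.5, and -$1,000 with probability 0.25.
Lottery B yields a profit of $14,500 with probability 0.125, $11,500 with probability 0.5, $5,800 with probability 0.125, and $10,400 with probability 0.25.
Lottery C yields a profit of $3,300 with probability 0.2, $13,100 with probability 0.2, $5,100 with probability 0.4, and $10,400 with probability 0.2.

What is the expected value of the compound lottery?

$4,895.75

EV(A) = 0.25 × 17400 + 0.5 × (-1950) + 0.25 × (-1000) = 4350 − 975 − 250 = 3125
EV(B) = 0.125 × 14500 + 0.5 × 11500 + 0.125 × 5800 + 0.25 × 10400 = 1812.5 + 5750 + 725 + 2600 = 10887.5
EV(C) = 0.2 × 3300 + 0.2 × 13100 + 0.4 × 5100 + 0.2 × 10400 = 660 + 2620 + 2040 + 2080 = 7400
Overall = 0.7 × 3125 + 0.14 × 10887.5 + 0.16 × 7400 = 2187.5 + 1524.25 + 1184 = 4895.75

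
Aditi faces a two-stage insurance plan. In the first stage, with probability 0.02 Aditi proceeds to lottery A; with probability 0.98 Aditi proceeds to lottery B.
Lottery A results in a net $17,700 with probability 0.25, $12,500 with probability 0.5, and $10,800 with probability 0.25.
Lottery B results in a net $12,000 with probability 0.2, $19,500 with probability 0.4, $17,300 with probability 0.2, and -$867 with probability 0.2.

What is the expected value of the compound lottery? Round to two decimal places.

EV(A) = 0.25 × 17700 + 0.5 × 12500 + 0.25 × 10800 = 4425 + 6250 + 2700 = 13375
EV(B) = 0.2 × 12000 + 0.4 × 19500 + 0.2 × 17300 + 0.2 × (-867) = 2400 + 7800 + 3460 − 173.4 = 13486.6
Overall = 0.02 × 13375 + 0.98 × 13486.6 = 267.5 + 13216.868 = 13484.368

$13,484.37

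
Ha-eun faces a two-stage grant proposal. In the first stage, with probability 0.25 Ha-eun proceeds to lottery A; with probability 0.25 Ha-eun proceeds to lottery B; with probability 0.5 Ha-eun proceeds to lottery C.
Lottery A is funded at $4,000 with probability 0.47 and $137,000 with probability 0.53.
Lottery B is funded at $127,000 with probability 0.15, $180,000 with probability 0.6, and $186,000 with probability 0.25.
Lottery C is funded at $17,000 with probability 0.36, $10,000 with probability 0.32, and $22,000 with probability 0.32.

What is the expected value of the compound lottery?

$70,190

EV(A) = 0.47 × 4000 + 0.53 × 137000 = 1880 + 72610 = 74490
EV(B) = 0.15 × 127000 + 0.6 × 180000 + 0.25 × 186000 = 19050 + 108000 + 46500 = 173550
EV(C) = 0.36 × 17000 + 0.32 × 10000 + 0.32 × 22000 = 6120 + 3200 + 7040 = 16360
Overall = 0.25 × 74490 + 0.25 × 173550 + 0.5 × 16360 = 18622.5 + 43387.5 + 8180 = 70190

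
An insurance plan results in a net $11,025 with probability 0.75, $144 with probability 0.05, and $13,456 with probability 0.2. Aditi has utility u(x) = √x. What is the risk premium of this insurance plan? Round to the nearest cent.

$450.65

E[u] = 0.75·√11025 + 0.05·√144 + 0.2·√13456 = 0.75·105 + 0.05·12 + 0.2·116 = 102.55
CE = (102.55)² = 10516.5025
Risk premium = EV − CE = 10967.15 − 10516.5025 = 450.6475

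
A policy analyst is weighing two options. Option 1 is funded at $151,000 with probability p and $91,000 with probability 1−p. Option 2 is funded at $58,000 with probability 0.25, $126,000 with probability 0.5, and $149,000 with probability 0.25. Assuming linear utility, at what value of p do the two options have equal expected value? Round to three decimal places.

p = 0.396

EV(Option 2) = 0.25 × 58000 + 0.5 × 126000 + 0.25 × 149000 = 14500 + 63000 + 37250 = 114750
p·151000 + (1−p)·91000 = 114750
60000p + 91000 = 114750
p = (114750 − 91000) / 60000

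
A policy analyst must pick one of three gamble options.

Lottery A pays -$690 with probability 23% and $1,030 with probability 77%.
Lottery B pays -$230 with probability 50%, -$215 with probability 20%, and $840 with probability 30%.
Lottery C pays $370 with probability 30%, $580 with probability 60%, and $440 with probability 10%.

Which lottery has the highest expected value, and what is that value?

Lottery A = 0.23 × (-690) + 0.77 × 1030 = -158.7 + 793.1 = 634.4
Lottery B = 0.5 × (-230) + 0.2 × (-215) + 0.3 × 840 = -115 − 43 + 252 = 94
Lottery C = 0.3 × 370 + 0.6 × 580 + 0.1 × 440 = 111 + 348 + 44 = 503

Lottery A ($634.40)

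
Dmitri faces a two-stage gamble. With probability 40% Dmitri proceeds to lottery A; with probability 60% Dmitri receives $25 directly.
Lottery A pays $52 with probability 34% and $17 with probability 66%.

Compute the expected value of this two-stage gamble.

$26.56

EV(A) = 0.34 × 52 + 0.66 × 17 = 17.68 + 11.22 = 28.9
Branch B: 25 (certain)
Overall = 0.4 × 28.9 + 0.6 × 25 = 11.56 + 15 = 26.56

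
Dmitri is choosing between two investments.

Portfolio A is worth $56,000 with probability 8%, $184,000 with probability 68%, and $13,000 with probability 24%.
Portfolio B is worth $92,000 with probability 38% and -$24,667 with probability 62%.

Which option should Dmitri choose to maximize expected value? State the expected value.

Portfolio A = 0.08 × 56000 + 0.68 × 184000 + 0.24 × 13000 = 4480 + 125120 + 3120 = 132720
Portfolio B = 0.38 × 92000 + 0.62 × (-24667) = 34960 − 15293.54 = 19666.46

Portfolio A ($132,720)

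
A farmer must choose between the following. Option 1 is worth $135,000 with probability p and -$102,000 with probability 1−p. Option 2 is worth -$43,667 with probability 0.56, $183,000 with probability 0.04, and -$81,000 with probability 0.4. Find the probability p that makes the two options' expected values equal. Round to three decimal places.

p = 0.221

EV(Option 2) = 0.56 × (-43667) + 0.04 × 183000 + 0.4 × (-81000) = -24453.52 + 7320 − 32400 = -49533.52
p·135000 + (1−p)·(-102000) = -49533.52
237000p − 102000 = -49533.52
p = (-49533.52 + 102000) / 237000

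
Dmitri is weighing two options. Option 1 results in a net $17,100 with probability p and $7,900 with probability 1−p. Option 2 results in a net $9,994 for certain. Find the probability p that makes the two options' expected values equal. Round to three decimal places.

p = 0.228

p·17100 + (1−p)·7900 = 9994
9200p + 7900 = 9994
p = (9994 − 7900) / 9200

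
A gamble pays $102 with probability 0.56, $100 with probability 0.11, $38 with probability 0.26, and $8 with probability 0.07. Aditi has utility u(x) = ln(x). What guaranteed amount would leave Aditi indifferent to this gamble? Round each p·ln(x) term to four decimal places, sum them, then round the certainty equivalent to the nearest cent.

$65.89

E[u] = 0.56·ln(102) + 0.11·ln(100) + 0.26·ln(38) + 0.07·ln(8) = 2.5900 + 0.5066 + 0.9458 + 0.1456 = 4.1880
CE = e^4.1880 ≈ 65.89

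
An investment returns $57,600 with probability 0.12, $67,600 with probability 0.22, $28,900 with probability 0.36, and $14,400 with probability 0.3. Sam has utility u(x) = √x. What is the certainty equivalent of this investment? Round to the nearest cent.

$33,562.24

E[u] = 0.12·√57600 + 0.22·√67600 + 0.36·√28900 + 0.3·√14400 = 0.12·240 + 0.22·260 + 0.36·170 + 0.3·120 = 183.2
CE = (183.2)² = 33562.24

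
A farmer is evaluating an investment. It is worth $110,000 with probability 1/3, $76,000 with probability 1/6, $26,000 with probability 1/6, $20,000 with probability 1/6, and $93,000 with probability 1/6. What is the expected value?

EV = 1/3 × 110000 + 1/6 × 76000 + 1/6 × 26000 + 1/6 × 20000 + 1/6 × 93000 = 36666.6667 + 12666.6667 + 4333.3333 + 3333.3333 + 15500 = 72500

$72,500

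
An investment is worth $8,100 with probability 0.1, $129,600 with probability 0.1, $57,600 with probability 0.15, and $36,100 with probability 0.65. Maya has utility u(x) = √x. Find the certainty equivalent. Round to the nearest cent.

E[u] = 0.1·√8100 + 0.1·√129600 + 0.15·√57600 + 0.65·√36100 = 0.1·90 + 0.1·360 + 0.15·240 + 0.65·190 = 204.5
CE = (204.5)² = 41820.25

$41,820.25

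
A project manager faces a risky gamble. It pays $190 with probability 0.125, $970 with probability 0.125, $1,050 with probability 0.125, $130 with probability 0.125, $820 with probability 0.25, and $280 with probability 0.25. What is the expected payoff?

EV = 0.125 × 190 + 0.125 × 970 + 0.125 × 1050 + 0.125 × 130 + 0.25 × 820 + 0.25 × 280 = 23.75 + 121.25 + 131.25 + 16.25 + 205 + 70 = 567.5

$567.50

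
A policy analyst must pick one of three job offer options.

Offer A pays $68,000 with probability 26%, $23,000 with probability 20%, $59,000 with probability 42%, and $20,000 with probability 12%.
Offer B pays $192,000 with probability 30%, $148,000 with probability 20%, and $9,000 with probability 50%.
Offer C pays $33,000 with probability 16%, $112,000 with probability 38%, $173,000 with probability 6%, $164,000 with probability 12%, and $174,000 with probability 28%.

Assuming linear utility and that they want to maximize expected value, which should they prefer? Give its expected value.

Offer A = 0.26 × 68000 + 0.2 × 23000 + 0.42 × 59000 + 0.12 × 20000 = 17680 + 4600 + 24780 + 2400 = 49460
Offer B = 0.3 × 192000 + 0.2 × 148000 + 0.5 × 9000 = 57600 + 29600 + 4500 = 91700
Offer C = 0.16 × 33000 + 0.38 × 112000 + 0.06 × 173000 + 0.12 × 164000 + 0.28 × 174000 = 5280 + 42560 + 10380 + 19680 + 48720 = 126620

Offer C ($126,620)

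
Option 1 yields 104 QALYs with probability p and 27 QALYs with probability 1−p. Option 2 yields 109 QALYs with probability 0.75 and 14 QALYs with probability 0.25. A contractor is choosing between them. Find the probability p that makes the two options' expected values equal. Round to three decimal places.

EV(Option 2) = 0.75 × 109 + 0.25 × 14 = 81.75 + 3.5 = 85.25
p·104 + (1−p)·27 = 85.25
77p + 27 = 85.25
p = (85.25 − 27) / 77

p = 0.756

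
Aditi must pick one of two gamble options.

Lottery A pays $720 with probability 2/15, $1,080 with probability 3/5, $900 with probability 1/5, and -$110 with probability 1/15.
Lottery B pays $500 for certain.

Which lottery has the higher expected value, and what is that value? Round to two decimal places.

Lottery A ($916.67)

Lottery A = 2/15 × 720 + 3/5 × 1080 + 1/5 × 900 + 1/15 × (-110) = 96 + 648 + 180 − 7.3333 = 916.6667
Lottery B: 500 (certain)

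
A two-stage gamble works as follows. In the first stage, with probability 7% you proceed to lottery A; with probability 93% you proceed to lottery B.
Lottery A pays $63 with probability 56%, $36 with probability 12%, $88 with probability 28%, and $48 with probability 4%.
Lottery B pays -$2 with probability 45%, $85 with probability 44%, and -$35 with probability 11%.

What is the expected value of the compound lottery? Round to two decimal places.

$35.00

EV(A) = 0.56 × 63 + 0.12 × 36 + 0.28 × 88 + 0.04 × 48 = 35.28 + 4.32 + 24.64 + 1.92 = 66.16
EV(B) = 0.45 × (-2) + 0.44 × 85 + 0.11 × (-35) = -0.9 + 37.4 − 3.85 = 32.65
Overall = 0.07 × 66.16 + 0.93 × 32.65 = 4.6312 + 30.3645 = 34.9957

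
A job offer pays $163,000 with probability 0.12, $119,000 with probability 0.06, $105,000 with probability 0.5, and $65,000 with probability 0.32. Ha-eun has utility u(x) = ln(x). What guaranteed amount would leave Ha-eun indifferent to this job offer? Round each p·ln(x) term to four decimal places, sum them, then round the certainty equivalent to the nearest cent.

E[u] = 0.12·ln(163000) + 0.06·ln(119000) + 0.5·ln(105000) + 0.32·ln(65000) = 1.4402 + 0.7012 + 5.7809 + 3.5463 = 11.4686
CE = e^11.4686 ≈ 95664.26

$95,664.26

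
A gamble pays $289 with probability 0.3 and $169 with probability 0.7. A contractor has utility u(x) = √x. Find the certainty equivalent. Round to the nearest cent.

$201.64

E[u] = 0.3·√289 + 0.7·√169 = 0.3·17 + 0.7·13 = 14.2
CE = (14.2)² = 201.64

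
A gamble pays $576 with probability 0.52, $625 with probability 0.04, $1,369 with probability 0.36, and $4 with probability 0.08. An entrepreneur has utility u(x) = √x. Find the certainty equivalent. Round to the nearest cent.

$726.84

E[u] = 0.52·√576 + 0.04·√625 + 0.36·√1369 + 0.08·√4 = 0.52·24 + 0.04·25 + 0.36·37 + 0.08·2 = 26.96
CE = (26.96)² = 726.8416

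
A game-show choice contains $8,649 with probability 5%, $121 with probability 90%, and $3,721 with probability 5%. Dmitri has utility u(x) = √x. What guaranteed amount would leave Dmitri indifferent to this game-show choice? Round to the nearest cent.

E[u] = 0.05·√8649 + 0.9·√121 + 0.05·√3721 = 0.05·93 + 0.9·11 + 0.05·61 = 17.6
CE = (17.6)² = 309.76

$309.76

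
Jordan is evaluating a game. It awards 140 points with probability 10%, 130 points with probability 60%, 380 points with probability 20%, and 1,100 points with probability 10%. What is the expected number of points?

278 points

EV = 0.1 × 140 + 0.6 × 130 + 0.2 × 380 + 0.1 × 1100 = 14 + 78 + 76 + 110 = 278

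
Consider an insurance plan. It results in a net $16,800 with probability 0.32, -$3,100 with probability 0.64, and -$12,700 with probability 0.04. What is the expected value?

EV = 0.32 × 16800 + 0.64 × (-3100) + 0.04 × (-12700) = 5376 − 1984 − 508 = 2884

$2,884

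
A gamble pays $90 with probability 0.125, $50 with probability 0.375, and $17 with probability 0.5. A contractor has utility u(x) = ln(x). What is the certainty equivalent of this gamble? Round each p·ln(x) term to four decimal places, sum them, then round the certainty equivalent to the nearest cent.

$31.38

E[u] = 0.125·ln(90) + 0.375·ln(50) + 0.5·ln(17) = 0.5625 + 1.4670 + 1.4166 = 3.4461
CE = e^3.4461 ≈ 31.38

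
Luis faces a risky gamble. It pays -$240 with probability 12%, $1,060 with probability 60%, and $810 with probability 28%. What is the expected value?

EV = 0.12 × (-240) + 0.6 × 1060 + 0.28 × 810 = -28.8 + 636 + 226.8 = 834

$834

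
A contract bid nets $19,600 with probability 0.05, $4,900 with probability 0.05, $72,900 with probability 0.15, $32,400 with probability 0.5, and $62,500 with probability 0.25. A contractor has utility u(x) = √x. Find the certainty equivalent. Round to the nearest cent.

E[u] = 0.05·√19600 + 0.05·√4900 + 0.15·√72900 + 0.5·√32400 + 0.25·√62500 = 0.05·140 + 0.05·70 + 0.15·270 + 0.5·180 + 0.25·250 = 203.5
CE = (203.5)² = 41412.25

$41,412.25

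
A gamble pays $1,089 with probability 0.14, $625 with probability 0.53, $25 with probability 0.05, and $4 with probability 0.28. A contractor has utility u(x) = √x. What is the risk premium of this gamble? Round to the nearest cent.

E[u] = 0.14·√1089 + 0.53·√625 + 0.05·√25 + 0.28·√4 = 0.14·33 + 0.53·25 + 0.05·5 + 0.28·2 = 18.68
CE = (18.68)² = 348.9424
Risk premium = EV − CE = 486.08 − 348.9424 = 137.1376

$137.14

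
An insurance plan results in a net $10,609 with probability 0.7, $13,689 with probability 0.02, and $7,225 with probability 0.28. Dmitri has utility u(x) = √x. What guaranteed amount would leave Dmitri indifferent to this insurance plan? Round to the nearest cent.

$9,651.10

E[u] = 0.7·√10609 + 0.02·√13689 + 0.28·√7225 = 0.7·103 + 0.02·117 + 0.28·85 = 98.24
CE = (98.24)² = 9651.0976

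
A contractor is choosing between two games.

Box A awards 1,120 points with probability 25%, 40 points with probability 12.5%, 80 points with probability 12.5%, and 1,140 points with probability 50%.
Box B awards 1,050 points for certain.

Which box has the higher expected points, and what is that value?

Box A = 0.25 × 1120 + 0.125 × 40 + 0.125 × 80 + 0.5 × 1140 = 280 + 5 + 10 + 570 = 865
Box B: 1050 (certain)

Box B (1,050 points)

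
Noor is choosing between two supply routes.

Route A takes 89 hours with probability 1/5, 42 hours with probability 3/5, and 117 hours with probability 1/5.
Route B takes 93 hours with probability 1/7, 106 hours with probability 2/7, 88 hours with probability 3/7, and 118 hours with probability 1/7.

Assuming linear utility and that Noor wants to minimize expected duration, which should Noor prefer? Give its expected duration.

Route A (66.4 hours)

Route A = 1/5 × 89 + 3/5 × 42 + 1/5 × 117 = 17.8 + 25.2 + 23.4 = 66.4
Route B = 1/7 × 93 + 2/7 × 106 + 3/7 × 88 + 1/7 × 118 = 13.2857 + 30.2857 + 37.7143 + 16.8571 = 98.1429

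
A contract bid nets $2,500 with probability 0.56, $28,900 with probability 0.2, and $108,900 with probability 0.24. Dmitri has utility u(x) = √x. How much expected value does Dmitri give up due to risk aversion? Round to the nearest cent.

E[u] = 0.56·√2500 + 0.2·√28900 + 0.24·√108900 = 0.56·50 + 0.2·170 + 0.24·330 = 141.2
CE = (141.2)² = 19937.44
Risk premium = EV − CE = 33316 − 19937.44 = 13378.56

$13,378.56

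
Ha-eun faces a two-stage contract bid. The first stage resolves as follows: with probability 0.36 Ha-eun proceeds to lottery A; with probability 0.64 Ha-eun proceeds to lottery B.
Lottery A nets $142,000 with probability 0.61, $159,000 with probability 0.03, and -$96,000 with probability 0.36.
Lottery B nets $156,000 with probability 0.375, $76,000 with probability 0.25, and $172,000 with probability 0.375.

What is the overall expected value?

EV(A) = 0.61 × 142000 + 0.03 × 159000 + 0.36 × (-96000) = 86620 + 4770 − 34560 = 56830
EV(B) = 0.375 × 156000 + 0.25 × 76000 + 0.375 × 172000 = 58500 + 19000 + 64500 = 142000
Overall = 0.36 × 56830 + 0.64 × 142000 = 20458.8 + 90880 = 111338.8

$111,338.80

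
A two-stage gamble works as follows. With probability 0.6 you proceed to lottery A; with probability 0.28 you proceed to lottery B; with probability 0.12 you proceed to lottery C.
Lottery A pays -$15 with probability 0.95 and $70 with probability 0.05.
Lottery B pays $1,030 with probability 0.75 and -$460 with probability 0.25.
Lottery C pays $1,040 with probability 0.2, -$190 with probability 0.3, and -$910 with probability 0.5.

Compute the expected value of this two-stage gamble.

EV(A) = 0.95 × (-15) + 0.05 × 70 = -14.25 + 3.5 = -10.75
EV(B) = 0.75 × 1030 + 0.25 × (-460) = 772.5 − 115 = 657.5
EV(C) = 0.2 × 1040 + 0.3 × (-190) + 0.5 × (-910) = 208 − 57 − 455 = -304
Overall = 0.6 × (-10.75) + 0.28 × 657.5 + 0.12 × (-304) = -6.45 + 184.1 − 36.48 = 141.17

$141.17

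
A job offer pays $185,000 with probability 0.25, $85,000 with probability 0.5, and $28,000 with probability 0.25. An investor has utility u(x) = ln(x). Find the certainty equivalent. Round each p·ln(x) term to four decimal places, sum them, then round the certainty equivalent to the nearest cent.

E[u] = 0.25·ln(185000) + 0.5·ln(85000) + 0.25·ln(28000) = 3.0320 + 5.6752 + 2.5600 = 11.2672
CE = e^11.2672 ≈ 78213.69

$78,213.69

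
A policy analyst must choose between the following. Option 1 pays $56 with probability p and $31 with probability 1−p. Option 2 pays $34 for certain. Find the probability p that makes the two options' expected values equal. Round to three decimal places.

p·56 + (1−p)·31 = 34
25p + 31 = 34
p = (34 − 31) / 25

p = 0.120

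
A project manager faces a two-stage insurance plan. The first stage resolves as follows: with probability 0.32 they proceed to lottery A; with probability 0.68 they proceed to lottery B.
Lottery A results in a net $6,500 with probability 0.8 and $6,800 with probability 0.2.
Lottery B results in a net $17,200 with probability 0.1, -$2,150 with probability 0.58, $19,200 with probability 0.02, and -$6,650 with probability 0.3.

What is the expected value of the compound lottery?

$1,325.36

EV(A) = 0.8 × 6500 + 0.2 × 6800 = 5200 + 1360 = 6560
EV(B) = 0.1 × 17200 + 0.58 × (-2150) + 0.02 × 19200 + 0.3 × (-6650) = 1720 − 1247 + 384 − 1995 = -1138
Overall = 0.32 × 6560 + 0.68 × (-1138) = 2099.2 − 773.84 = 1325.36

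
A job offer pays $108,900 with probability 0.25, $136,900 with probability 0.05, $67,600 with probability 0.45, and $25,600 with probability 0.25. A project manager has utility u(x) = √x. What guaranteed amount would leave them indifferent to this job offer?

E[u] = 0.25·√108900 + 0.05·√136900 + 0.45·√67600 + 0.25·√25600 = 0.25·330 + 0.05·370 + 0.45·260 + 0.25·160 = 258
CE = (258)² = 66564

$66,564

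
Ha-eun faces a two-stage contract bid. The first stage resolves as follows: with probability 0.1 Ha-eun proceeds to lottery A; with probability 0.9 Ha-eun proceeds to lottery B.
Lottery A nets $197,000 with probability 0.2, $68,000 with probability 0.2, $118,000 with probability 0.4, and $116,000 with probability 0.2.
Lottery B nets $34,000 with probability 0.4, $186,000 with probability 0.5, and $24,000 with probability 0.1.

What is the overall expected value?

EV(A) = 0.2 × 197000 + 0.2 × 68000 + 0.4 × 118000 + 0.2 × 116000 = 39400 + 13600 + 47200 + 23200 = 123400
EV(B) = 0.4 × 34000 + 0.5 × 186000 + 0.1 × 24000 = 13600 + 93000 + 2400 = 109000
Overall = 0.1 × 123400 + 0.9 × 109000 = 12340 + 98100 = 110440

$110,440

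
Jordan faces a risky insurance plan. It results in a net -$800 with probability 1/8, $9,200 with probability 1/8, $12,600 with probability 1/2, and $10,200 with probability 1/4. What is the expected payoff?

$9,900

EV = 1/8 × (-800) + 1/8 × 9200 + 1/2 × 12600 + 1/4 × 10200 = -100 + 1150 + 6300 + 2550 = 9900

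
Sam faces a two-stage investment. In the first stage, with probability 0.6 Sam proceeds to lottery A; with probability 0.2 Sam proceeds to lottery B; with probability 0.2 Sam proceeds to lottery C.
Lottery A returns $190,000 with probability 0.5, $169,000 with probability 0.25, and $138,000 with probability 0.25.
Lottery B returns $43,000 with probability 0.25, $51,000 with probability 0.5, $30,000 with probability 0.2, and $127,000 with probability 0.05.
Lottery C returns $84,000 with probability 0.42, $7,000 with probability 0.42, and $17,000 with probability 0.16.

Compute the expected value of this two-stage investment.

EV(A) = 0.5 × 190000 + 0.25 × 169000 + 0.25 × 138000 = 95000 + 42250 + 34500 = 171750
EV(B) = 0.25 × 43000 + 0.5 × 51000 + 0.2 × 30000 + 0.05 × 127000 = 10750 + 25500 + 6000 + 6350 = 48600
EV(C) = 0.42 × 84000 + 0.42 × 7000 + 0.16 × 17000 = 35280 + 2940 + 2720 = 40940
Overall = 0.6 × 171750 + 0.2 × 48600 + 0.2 × 40940 = 103050 + 9720 + 8188 = 120958

$120,958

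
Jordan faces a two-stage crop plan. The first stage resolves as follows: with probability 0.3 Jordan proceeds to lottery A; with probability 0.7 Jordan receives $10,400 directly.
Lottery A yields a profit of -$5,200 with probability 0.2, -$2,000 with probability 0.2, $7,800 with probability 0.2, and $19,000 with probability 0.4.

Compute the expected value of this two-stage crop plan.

$9,596

EV(A) = 0.2 × (-5200) + 0.2 × (-2000) + 0.2 × 7800 + 0.4 × 19000 = -1040 − 400 + 1560 + 7600 = 7720
Branch B: 10400 (certain)
Overall = 0.3 × 7720 + 0.7 × 10400 = 2316 + 7280 = 9596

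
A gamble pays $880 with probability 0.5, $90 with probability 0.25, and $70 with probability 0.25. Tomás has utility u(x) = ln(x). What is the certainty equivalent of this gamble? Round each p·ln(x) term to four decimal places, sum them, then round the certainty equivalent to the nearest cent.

E[u] = 0.5·ln(880) + 0.25·ln(90) + 0.25·ln(70) = 3.3900 + 1.1250 + 1.0621 = 5.5771
CE = e^5.5771 ≈ 264.30

$264.30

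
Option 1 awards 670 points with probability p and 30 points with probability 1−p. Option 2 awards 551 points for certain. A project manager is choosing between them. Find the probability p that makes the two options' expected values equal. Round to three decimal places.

p = 0.814

p·670 + (1−p)·30 = 551
640p + 30 = 551
p = (551 − 30) / 640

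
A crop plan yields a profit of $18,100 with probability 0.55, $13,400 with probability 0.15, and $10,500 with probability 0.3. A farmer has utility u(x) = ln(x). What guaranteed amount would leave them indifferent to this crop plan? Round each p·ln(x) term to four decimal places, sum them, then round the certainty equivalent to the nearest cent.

E[u] = 0.55·ln(18100) + 0.15·ln(13400) + 0.3·ln(10500) = 5.3920 + 1.4255 + 2.7777 = 9.5952
CE = e^9.5952 ≈ 14694.08

$14,694.08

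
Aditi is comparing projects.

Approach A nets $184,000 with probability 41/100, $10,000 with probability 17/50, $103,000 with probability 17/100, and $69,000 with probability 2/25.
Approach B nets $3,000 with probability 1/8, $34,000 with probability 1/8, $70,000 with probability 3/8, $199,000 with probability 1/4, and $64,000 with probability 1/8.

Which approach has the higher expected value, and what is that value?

Approach A = 41/100 × 184000 + 17/50 × 10000 + 17/100 × 103000 + 2/25 × 69000 = 75440 + 3400 + 17510 + 5520 = 101870
Approach B = 1/8 × 3000 + 1/8 × 34000 + 3/8 × 70000 + 1/4 × 199000 + 1/8 × 64000 = 375 + 4250 + 26250 + 49750 + 8000 = 88625

Approach A ($101,870)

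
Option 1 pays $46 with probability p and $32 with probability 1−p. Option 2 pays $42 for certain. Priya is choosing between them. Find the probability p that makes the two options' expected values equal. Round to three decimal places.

p = 0.714

p·46 + (1−p)·32 = 42
14p + 32 = 42
p = (42 − 32) / 14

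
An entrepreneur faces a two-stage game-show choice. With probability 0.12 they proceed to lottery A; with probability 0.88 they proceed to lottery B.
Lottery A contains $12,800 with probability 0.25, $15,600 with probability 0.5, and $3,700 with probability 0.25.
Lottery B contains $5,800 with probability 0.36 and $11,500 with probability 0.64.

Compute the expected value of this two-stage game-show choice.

$9,745.24

EV(A) = 0.25 × 12800 + 0.5 × 15600 + 0.25 × 3700 = 3200 + 7800 + 925 = 11925
EV(B) = 0.36 × 5800 + 0.64 × 11500 = 2088 + 7360 = 9448
Overall = 0.12 × 11925 + 0.88 × 9448 = 1431 + 8314.24 = 9745.24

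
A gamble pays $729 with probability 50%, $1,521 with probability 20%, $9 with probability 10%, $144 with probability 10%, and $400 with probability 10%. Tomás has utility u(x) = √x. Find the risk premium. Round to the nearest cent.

E[u] = 0.5·√729 + 0.2·√1521 + 0.1·√9 + 0.1·√144 + 0.1·√400 = 0.5·27 + 0.2·39 + 0.1·3 + 0.1·12 + 0.1·20 = 24.8
CE = (24.8)² = 615.04
Risk premium = EV − CE = 724 − 615.04 = 108.96

$108.96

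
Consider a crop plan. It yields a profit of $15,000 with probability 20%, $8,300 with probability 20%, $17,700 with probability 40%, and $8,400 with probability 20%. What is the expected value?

EV = 0.2 × 15000 + 0.2 × 8300 + 0.4 × 17700 + 0.2 × 8400 = 3000 + 1660 + 7080 + 1680 = 13420

$13,420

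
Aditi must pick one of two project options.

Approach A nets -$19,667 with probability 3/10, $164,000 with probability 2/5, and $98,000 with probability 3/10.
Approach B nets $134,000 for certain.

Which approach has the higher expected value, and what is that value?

Approach A = 3/10 × (-19667) + 2/5 × 164000 + 3/10 × 98000 = -5900.1 + 65600 + 29400 = 89099.9
Approach B: 134000 (certain)

Approach B ($134,000)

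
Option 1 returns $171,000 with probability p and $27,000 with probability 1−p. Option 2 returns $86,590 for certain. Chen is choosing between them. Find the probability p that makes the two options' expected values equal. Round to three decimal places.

p·171000 + (1−p)·27000 = 86590
144000p + 27000 = 86590
p = (86590 − 27000) / 144000

p = 0.414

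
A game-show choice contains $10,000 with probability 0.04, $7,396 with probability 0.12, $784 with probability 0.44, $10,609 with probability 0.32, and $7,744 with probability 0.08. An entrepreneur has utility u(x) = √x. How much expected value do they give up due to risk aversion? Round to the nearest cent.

E[u] = 0.04·√10000 + 0.12·√7396 + 0.44·√784 + 0.32·√10609 + 0.08·√7744 = 0.04·100 + 0.12·86 + 0.44·28 + 0.32·103 + 0.08·88 = 66.64
CE = (66.64)² = 4440.8896
Risk premium = EV − CE = 5646.88 − 4440.8896 = 1205.9904

$1,205.99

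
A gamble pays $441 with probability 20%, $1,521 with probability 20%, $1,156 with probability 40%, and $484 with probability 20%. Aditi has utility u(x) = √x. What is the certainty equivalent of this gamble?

E[u] = 0.2·√441 + 0.2·√1521 + 0.4·√1156 + 0.2·√484 = 0.2·21 + 0.2·39 + 0.4·34 + 0.2·22 = 30
CE = (30)² = 900

$900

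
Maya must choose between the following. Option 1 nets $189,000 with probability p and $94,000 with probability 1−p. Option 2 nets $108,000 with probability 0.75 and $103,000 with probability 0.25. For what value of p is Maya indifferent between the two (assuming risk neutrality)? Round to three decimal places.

EV(Option 2) = 0.75 × 108000 + 0.25 × 103000 = 81000 + 25750 = 106750
p·189000 + (1−p)·94000 = 106750
95000p + 94000 = 106750
p = (106750 − 94000) / 95000

p = 0.134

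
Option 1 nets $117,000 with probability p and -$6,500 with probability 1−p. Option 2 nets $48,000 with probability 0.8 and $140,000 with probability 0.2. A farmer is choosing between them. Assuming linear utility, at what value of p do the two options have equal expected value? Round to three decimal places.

p = 0.590

EV(Option 2) = 0.8 × 48000 + 0.2 × 140000 = 38400 + 28000 = 66400
p·117000 + (1−p)·(-6500) = 66400
123500p − 6500 = 66400
p = (66400 + 6500) / 123500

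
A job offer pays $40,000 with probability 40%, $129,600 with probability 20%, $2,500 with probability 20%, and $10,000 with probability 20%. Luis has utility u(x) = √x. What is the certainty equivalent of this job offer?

E[u] = 0.4·√40000 + 0.2·√129600 + 0.2·√2500 + 0.2·√10000 = 0.4·200 + 0.2·360 + 0.2·50 + 0.2·100 = 182
CE = (182)² = 33124

$33,124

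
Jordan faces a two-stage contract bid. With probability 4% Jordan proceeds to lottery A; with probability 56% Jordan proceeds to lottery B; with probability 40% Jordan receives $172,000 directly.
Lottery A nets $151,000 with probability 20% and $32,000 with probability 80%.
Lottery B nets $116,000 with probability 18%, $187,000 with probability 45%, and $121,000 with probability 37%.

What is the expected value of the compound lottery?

$154,920

EV(A) = 0.2 × 151000 + 0.8 × 32000 = 30200 + 25600 = 55800
EV(B) = 0.18 × 116000 + 0.45 × 187000 + 0.37 × 121000 = 20880 + 84150 + 44770 = 149800
Branch C: 172000 (certain)
Overall = 0.04 × 55800 + 0.56 × 149800 + 0.4 × 172000 = 2232 + 83888 + 68800 = 154920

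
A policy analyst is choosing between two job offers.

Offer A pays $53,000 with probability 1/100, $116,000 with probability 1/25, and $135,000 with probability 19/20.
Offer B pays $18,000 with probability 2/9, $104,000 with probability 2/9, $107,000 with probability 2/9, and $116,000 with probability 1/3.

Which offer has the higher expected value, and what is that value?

Offer A = 1/100 × 53000 + 1/25 × 116000 + 19/20 × 135000 = 530 + 4640 + 128250 = 133420
Offer B = 2/9 × 18000 + 2/9 × 104000 + 2/9 × 107000 + 1/3 × 116000 = 4000 + 23111.1111 + 23777.7778 + 38666.6667 = 89555.5556

Offer A ($133,420)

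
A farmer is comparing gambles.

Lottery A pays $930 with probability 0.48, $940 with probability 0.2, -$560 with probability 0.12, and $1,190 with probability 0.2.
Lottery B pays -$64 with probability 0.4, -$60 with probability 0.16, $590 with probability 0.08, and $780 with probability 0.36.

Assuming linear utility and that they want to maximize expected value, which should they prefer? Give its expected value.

Lottery A = 0.48 × 930 + 0.2 × 940 + 0.12 × (-560) + 0.2 × 1190 = 446.4 + 188 − 67.2 + 238 = 805.2
Lottery B = 0.4 × (-64) + 0.16 × (-60) + 0.08 × 590 + 0.36 × 780 = -25.6 − 9.6 + 47.2 + 280.8 = 292.8

Lottery A ($805.20)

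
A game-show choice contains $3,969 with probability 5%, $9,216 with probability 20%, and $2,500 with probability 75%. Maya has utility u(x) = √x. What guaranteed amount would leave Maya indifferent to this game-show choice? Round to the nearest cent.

E[u] = 0.05·√3969 + 0.2·√9216 + 0.75·√2500 = 0.05·63 + 0.2·96 + 0.75·50 = 59.85
CE = (59.85)² = 3582.0225

$3,582.02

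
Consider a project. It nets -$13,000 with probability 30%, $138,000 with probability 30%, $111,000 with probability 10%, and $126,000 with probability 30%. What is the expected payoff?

$86,400

EV = 0.3 × (-13000) + 0.3 × 138000 + 0.1 × 111000 + 0.3 × 126000 = -3900 + 41400 + 11100 + 37800 = 86400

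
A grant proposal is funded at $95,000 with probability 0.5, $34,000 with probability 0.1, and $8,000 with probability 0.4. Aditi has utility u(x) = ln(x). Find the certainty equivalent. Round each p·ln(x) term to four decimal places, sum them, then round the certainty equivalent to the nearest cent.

E[u] = 0.5·ln(95000) + 0.1·ln(34000) + 0.4·ln(8000) = 5.7308 + 1.0434 + 3.5949 = 10.3691
CE = e^10.3691 ≈ 31859.79

$31,859.79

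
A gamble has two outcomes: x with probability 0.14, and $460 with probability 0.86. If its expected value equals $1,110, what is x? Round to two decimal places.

0.14·x + 0.86·460 = 1110
0.14·x = 1110 − 395.6 = 714.4
x = 714.4 / 0.14 = 5102.8571

x = $5,102.86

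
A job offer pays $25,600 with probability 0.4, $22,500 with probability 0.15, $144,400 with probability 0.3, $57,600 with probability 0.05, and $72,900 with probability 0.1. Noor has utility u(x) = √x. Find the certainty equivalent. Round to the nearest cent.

$57,360.25

E[u] = 0.4·√25600 + 0.15·√22500 + 0.3·√144400 + 0.05·√57600 + 0.1·√72900 = 0.4·160 + 0.15·150 + 0.3·380 + 0.05·240 + 0.1·270 = 239.5
CE = (239.5)² = 57360.25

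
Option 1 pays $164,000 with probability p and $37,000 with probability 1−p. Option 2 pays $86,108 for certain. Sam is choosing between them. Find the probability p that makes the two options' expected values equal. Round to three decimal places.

p = 0.387

p·164000 + (1−p)·37000 = 86108
127000p + 37000 = 86108
p = (86108 − 37000) / 127000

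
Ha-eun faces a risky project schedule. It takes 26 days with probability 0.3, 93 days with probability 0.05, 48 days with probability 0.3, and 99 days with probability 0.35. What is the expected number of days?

EV = 0.3 × 26 + 0.05 × 93 + 0.3 × 48 + 0.35 × 99 = 7.8 + 4.65 + 14.4 + 34.65 = 61.5

61.5 days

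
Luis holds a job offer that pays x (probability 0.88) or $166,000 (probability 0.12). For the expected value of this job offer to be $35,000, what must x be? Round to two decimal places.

x = $17,136.36

0.88·x + 0.12·166000 = 35000
0.88·x = 35000 − 19920 = 15080
x = 15080 / 0.88 = 17136.3636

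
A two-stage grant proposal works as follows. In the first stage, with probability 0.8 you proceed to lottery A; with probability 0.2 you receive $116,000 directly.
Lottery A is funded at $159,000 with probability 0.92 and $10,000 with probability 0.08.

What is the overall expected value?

EV(A) = 0.92 × 159000 + 0.08 × 10000 = 146280 + 800 = 147080
Branch B: 116000 (certain)
Overall = 0.8 × 147080 + 0.2 × 116000 = 117664 + 23200 = 140864

$140,864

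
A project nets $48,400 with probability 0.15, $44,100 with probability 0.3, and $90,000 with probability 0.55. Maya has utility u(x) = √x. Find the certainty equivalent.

$68,121

E[u] = 0.15·√48400 + 0.3·√44100 + 0.55·√90000 = 0.15·220 + 0.3·210 + 0.55·300 = 261
CE = (261)² = 68121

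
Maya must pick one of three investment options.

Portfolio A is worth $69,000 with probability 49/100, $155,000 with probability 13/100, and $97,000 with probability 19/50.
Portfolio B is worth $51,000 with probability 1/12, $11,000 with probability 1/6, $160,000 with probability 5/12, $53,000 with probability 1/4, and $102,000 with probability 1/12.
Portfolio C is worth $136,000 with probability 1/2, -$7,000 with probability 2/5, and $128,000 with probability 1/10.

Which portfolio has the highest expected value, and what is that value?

Portfolio B ($94,500)

Portfolio A = 49/100 × 69000 + 13/100 × 155000 + 19/50 × 97000 = 33810 + 20150 + 36860 = 90820
Portfolio B = 1/12 × 51000 + 1/6 × 11000 + 5/12 × 160000 + 1/4 × 53000 + 1/12 × 102000 = 4250 + 1833.3333 + 66666.6667 + 13250 + 8500 = 94500
Portfolio C = 1/2 × 136000 + 2/5 × (-7000) + 1/10 × 128000 = 68000 − 2800 + 12800 = 78000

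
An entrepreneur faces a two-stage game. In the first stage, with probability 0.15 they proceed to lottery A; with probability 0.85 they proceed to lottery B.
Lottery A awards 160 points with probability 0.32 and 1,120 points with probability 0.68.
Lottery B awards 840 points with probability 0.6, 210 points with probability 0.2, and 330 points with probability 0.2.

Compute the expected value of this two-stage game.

EV(A) = 0.32 × 160 + 0.68 × 1120 = 51.2 + 761.6 = 812.8
EV(B) = 0.6 × 840 + 0.2 × 210 + 0.2 × 330 = 504 + 42 + 66 = 612
Overall = 0.15 × 812.8 + 0.85 × 612 = 121.92 + 520.2 = 642.12

642.12 points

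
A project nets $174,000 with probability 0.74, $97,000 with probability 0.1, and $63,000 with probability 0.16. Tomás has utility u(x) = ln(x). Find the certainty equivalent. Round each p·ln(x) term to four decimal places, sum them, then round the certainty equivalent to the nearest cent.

E[u] = 0.74·ln(174000) + 0.1·ln(97000) + 0.16·ln(63000) = 8.9294 + 1.1482 + 1.7681 = 11.8457
CE = e^11.8457 ≈ 139483.28

$139,483.28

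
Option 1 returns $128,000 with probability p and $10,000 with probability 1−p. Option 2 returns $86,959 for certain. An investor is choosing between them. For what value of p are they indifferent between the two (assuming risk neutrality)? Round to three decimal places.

p·128000 + (1−p)·10000 = 86959
118000p + 10000 = 86959
p = (86959 − 10000) / 118000

p = 0.652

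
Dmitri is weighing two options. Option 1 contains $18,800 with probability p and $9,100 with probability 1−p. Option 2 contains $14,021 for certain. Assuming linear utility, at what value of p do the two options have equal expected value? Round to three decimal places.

p = 0.507

p·18800 + (1−p)·9100 = 14021
9700p + 9100 = 14021
p = (14021 − 9100) / 9700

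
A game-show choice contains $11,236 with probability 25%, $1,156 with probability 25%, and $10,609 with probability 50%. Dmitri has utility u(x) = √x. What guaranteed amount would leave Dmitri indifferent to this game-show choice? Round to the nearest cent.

E[u] = 0.25·√11236 + 0.25·√1156 + 0.5·√10609 = 0.25·106 + 0.25·34 + 0.5·103 = 86.5
CE = (86.5)² = 7482.25

$7,482.25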